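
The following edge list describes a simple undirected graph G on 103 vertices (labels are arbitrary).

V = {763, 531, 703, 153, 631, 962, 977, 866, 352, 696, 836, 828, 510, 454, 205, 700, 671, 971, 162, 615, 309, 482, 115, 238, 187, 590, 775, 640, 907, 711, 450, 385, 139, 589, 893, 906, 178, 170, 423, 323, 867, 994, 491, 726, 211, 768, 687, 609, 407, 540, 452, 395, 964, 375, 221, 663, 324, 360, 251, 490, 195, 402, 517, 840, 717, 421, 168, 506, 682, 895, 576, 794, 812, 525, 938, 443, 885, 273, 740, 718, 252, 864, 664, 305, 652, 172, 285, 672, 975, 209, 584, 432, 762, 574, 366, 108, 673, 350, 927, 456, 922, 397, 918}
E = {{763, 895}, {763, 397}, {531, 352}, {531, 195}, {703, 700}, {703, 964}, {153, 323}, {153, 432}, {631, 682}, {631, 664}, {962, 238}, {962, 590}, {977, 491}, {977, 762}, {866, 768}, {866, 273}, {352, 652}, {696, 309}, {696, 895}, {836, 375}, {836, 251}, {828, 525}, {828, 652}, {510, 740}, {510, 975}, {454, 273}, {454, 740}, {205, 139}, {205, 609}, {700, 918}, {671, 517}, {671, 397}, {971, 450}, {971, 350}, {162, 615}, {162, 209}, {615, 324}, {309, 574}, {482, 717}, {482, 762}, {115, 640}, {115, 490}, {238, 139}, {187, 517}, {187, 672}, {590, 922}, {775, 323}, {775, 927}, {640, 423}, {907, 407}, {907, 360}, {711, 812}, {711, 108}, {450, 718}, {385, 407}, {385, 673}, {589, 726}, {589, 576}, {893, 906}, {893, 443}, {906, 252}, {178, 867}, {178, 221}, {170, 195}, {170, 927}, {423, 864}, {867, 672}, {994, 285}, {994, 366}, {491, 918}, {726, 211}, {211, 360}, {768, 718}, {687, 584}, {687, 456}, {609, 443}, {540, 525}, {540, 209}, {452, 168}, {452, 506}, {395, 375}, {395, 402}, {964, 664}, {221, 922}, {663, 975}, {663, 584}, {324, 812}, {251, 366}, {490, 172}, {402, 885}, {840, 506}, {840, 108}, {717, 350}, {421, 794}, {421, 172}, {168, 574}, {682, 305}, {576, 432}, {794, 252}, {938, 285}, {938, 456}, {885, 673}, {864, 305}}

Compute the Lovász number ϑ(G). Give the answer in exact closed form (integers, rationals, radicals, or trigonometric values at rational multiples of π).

103*cos(pi/103)/(cos(pi/103) + 1)

Vertex 395 has 2 neighbors: 375, 402.
N(687) = {584, 456}, |N(687)| = 2.
deg(794) = 2; N(794) = {421, 252}.
deg(867) = 2; N(867) = {178, 672}.
G on 103 vertices is 2-regular; a single 103-cycle (edge-transitive).
Distinct eigenvalues (to 4 d.p.): [2.0, 1.9963, 1.9851, 1.9666, 1.9408, 1.9077, 1.8675, 1.8204, 1.7665, 1.7061, 1.6393, 1.5664, 1.4876, 1.4034, 1.3139, 1.2195, 1.1206, 1.0176, 0.9107, 0.8004, 0.6872, 0.5714, 0.4535, 0.3339, 0.2131, 0.0915, -0.0305, -0.1524, -0.2736, -0.3939, -0.5127, -0.6296, -0.7442, -0.856, -0.9646, -1.0696, -1.1706, -1.2673, -1.3593, -1.4462, -1.5277, -1.6036, -1.6735, -1.7371, -1.7943, -1.8448, -1.8885, -1.9251, -1.9546, -1.9768, -1.9916, -1.9991].
Lovász (edge-transitive): ϑ = −103·(-2*cos(pi/103))/((2)−(-2*cos(pi/103))) = 103*cos(pi/103)/(cos(pi/103) + 1).
Numerically 51.48802047.
α=51, χ(Ḡ)=52; ϑ=103*cos(pi/103)/(cos(pi/103) + 1) lies between (both strict).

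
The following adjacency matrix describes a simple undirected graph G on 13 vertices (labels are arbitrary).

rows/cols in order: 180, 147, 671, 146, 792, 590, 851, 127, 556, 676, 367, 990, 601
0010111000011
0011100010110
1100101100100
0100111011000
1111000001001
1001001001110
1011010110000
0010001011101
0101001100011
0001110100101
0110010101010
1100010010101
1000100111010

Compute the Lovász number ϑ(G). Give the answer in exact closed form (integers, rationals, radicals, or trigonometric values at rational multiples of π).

Vertex 367 has 6 neighbors: 147, 671, 590, 127, 676, 990.
Vertex 990 has 6 neighbors: 180, 147, 590, 556, 367, 601.
N(601) = {180, 792, 127, 556, 676, 990}, |N(601)| = 6.
Vertex 676 has 6 neighbors: 146, 792, 590, 127, 367, 601.
Every vertex has degree 6 (N=13); SR(13,6,2,3) — a Paley graph.
A has 3 distinct eigenvalues ≈ [6.0, 1.303, -2.303].
−13·(-sqrt(13)/2 - 1/2) / ((6)−(-sqrt(13)/2 - 1/2)) = sqrt(13) = ϑ(G).
≈ 3.6056 (to 4 d.p.).

sqrt(13)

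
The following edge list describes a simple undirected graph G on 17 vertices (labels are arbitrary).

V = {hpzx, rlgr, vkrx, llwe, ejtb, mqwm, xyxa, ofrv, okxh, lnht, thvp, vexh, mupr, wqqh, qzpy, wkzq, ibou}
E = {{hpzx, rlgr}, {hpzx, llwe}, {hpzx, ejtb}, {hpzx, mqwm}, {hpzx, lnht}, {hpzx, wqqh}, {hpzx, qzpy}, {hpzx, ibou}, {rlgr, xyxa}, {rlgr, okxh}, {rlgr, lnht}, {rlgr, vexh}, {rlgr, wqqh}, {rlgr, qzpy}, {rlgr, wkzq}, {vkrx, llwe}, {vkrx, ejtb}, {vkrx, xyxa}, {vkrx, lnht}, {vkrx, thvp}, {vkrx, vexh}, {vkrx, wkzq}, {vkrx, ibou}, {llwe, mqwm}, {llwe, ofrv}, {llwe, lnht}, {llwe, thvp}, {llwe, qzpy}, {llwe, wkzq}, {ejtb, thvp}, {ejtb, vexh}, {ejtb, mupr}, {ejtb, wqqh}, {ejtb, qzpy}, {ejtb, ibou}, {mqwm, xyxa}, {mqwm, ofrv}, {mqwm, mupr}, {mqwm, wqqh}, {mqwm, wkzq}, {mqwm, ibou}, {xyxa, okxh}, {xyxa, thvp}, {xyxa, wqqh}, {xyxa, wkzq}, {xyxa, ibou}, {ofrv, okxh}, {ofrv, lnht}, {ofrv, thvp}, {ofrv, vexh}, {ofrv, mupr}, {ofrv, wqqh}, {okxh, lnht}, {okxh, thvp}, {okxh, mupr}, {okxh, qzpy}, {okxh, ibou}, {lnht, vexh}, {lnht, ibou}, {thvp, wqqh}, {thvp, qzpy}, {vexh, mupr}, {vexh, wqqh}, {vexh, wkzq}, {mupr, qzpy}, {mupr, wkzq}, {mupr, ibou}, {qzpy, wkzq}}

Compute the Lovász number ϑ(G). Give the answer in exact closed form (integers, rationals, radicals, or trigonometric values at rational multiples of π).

deg(mqwm) = 8; N(mqwm) = {hpzx, llwe, xyxa, ofrv, mupr, wqqh, wkzq, ibou}.
Vertex okxh has 8 neighbors: rlgr, xyxa, ofrv, lnht, thvp, mupr, qzpy, ibou.
N(ibou) = {hpzx, vkrx, ejtb, mqwm, xyxa, okxh, lnht, mupr}, |N(ibou)| = 8.
Vertex wkzq has 8 neighbors: rlgr, vkrx, llwe, mqwm, xyxa, vexh, mupr, qzpy.
17-vertex 8-regular graph: Paley(17): SR with (k,λ,μ)=(8,3,4).
A has 3 distinct eigenvalues ≈ [8.0, 1.562, -2.562].
With N=17: ϑ(G) = 17·(-(-sqrt(17)/2 - 1/2))/(8−(-sqrt(17)/2 - 1/2)) = sqrt(17).
= 4.123105626… (decimal).

sqrt(17)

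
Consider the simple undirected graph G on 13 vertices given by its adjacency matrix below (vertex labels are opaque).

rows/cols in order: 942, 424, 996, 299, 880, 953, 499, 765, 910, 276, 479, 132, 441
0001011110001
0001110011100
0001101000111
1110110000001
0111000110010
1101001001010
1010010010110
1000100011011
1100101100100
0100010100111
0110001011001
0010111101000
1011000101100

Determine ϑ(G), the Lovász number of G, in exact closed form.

N(499) = {942, 996, 953, 910, 479, 132}, |N(499)| = 6.
N(953) = {942, 424, 299, 499, 276, 132}, |N(953)| = 6.
Vertex 424 has 6 neighbors: 299, 880, 953, 910, 276, 479.
N(996) = {299, 880, 499, 479, 132, 441}, |N(996)| = 6.
Every vertex has degree 6 (N=13); SR(13,6,2,3) — a Paley graph.
The 3 distinct eigenvalues: [6.0, 1.3028, -2.3028].
−13·(-sqrt(13)/2 - 1/2) / ((6)−(-sqrt(13)/2 - 1/2)) = sqrt(13) = ϑ(G).
≈ 3.60555128 (to 8 d.p.).

sqrt(13)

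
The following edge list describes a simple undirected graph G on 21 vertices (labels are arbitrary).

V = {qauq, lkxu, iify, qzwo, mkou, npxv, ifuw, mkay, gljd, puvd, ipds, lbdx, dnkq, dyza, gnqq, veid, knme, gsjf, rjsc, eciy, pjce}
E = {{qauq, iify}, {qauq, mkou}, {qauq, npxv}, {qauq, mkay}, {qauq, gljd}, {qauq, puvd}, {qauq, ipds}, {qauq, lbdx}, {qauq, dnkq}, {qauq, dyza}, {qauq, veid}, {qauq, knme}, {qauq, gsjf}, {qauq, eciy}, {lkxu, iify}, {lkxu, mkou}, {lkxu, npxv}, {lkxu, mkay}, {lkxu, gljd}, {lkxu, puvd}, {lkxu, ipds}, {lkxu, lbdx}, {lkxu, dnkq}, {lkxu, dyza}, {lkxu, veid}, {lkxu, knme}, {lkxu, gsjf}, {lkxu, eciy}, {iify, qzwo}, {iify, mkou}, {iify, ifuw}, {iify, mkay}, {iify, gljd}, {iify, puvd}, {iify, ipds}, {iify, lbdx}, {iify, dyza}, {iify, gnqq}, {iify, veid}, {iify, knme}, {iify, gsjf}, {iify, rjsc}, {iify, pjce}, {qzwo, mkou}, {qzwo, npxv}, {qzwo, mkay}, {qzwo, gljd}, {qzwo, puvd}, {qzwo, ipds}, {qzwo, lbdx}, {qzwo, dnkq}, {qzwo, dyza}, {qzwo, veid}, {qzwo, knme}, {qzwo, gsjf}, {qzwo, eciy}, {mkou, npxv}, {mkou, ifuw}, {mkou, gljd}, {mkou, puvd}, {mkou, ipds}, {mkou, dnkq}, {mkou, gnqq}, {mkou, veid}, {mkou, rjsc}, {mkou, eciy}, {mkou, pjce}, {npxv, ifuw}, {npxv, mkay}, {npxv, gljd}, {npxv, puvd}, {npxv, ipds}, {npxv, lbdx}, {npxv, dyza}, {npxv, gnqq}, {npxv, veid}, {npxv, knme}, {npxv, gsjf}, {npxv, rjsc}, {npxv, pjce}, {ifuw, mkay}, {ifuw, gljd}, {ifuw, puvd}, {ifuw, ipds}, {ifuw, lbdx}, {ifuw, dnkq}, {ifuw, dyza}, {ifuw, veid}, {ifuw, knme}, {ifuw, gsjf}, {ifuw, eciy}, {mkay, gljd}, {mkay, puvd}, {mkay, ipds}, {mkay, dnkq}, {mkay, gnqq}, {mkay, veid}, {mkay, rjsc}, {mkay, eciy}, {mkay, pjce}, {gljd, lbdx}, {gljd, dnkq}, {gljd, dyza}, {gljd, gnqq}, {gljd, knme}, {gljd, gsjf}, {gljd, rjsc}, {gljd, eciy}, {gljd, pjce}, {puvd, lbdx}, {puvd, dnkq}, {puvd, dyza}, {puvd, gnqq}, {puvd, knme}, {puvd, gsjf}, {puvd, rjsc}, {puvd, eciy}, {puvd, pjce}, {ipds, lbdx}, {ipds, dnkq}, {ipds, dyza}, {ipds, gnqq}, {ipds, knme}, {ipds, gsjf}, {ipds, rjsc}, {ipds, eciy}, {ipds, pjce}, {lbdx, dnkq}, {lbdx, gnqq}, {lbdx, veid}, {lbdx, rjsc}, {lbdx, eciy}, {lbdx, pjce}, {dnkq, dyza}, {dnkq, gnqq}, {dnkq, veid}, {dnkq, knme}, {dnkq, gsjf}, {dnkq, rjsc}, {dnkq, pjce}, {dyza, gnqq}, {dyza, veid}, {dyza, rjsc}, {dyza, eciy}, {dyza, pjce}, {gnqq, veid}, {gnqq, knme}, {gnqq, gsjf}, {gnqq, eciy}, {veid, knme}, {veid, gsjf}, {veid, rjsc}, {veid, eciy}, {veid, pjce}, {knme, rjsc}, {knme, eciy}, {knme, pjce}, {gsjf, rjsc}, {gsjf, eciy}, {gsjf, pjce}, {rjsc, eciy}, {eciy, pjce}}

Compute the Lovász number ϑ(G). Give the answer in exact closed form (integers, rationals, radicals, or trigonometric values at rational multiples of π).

N(ipds) = {qauq, lkxu, iify, qzwo, mkou, npxv, ifuw, mkay, lbdx, dnkq, dyza, gnqq, knme, gsjf, rjsc, eciy, pjce}, |N(ipds)| = 17.
N(lbdx) = {qauq, lkxu, iify, qzwo, npxv, ifuw, gljd, puvd, ipds, dnkq, gnqq, veid, rjsc, eciy, pjce}, |N(lbdx)| = 15.
N(gljd) = {qauq, lkxu, iify, qzwo, mkou, npxv, ifuw, mkay, lbdx, dnkq, dyza, gnqq, knme, gsjf, rjsc, eciy, pjce}, |N(gljd)| = 17.
N(dyza) = {qauq, lkxu, iify, qzwo, npxv, ifuw, gljd, puvd, ipds, dnkq, gnqq, veid, rjsc, eciy, pjce}, |N(dyza)| = 15.
4 parts of sizes [7, 6, 4, 4]; α(G) = 7 = ϑ (perfect).
= 7.0000… (decimal).
α=7, χ(Ḡ)=7; ϑ=7 lies between (collapsed).

7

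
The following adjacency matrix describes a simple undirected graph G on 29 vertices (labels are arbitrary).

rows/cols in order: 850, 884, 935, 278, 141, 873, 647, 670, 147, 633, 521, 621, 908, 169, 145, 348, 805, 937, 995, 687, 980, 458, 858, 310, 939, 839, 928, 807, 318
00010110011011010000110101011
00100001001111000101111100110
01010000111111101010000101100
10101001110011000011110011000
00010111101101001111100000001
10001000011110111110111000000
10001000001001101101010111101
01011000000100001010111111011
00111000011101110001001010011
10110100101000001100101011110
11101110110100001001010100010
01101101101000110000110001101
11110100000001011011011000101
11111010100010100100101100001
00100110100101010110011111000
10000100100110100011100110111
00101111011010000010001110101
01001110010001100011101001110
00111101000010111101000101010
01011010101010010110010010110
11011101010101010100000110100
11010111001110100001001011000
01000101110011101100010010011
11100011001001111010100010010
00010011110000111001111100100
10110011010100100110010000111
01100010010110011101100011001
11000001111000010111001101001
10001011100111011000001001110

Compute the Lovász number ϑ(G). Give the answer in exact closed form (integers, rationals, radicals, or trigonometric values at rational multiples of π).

N(937) = {884, 141, 873, 647, 633, 169, 145, 995, 687, 980, 858, 839, 928, 807}, |N(937)| = 14.
Vertex 858 has 14 neighbors: 884, 873, 670, 147, 633, 908, 169, 145, 805, 937, 458, 939, 807, 318.
N(805) = {935, 141, 873, 647, 670, 633, 521, 908, 995, 858, 310, 939, 928, 318}, |N(805)| = 14.
deg(935) = 14; N(935) = {884, 278, 147, 633, 521, 621, 908, 169, 145, 805, 995, 310, 839, 928}.
G on 29 vertices is 14-regular; Paley(29): SR with (k,λ,μ)=(14,6,7).
A has 3 distinct eigenvalues ≈ [14.0, 2.193, -3.193].
λ_max=14, λ_min=-sqrt(29)/2 - 1/2; ϑ = −29·λ_min/(λ_max−λ_min) = sqrt(29).
= 5.385164807… (decimal).

sqrt(29)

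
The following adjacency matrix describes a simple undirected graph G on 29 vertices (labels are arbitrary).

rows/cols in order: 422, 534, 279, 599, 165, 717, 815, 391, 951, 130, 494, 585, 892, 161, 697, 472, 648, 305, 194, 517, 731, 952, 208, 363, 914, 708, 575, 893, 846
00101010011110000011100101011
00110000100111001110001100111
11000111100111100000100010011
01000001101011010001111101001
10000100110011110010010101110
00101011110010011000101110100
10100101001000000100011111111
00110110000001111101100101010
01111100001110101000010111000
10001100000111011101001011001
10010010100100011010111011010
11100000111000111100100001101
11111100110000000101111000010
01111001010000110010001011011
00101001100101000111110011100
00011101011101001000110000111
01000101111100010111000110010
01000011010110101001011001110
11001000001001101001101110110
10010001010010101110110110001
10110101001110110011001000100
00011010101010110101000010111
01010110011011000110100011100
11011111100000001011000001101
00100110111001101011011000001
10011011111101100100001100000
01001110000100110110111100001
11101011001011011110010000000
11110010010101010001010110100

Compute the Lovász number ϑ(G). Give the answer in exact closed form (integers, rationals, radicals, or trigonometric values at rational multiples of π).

sqrt(29)

deg(846) = 14; N(846) = {422, 534, 279, 599, 815, 130, 585, 161, 472, 517, 952, 363, 914, 575}.
deg(893) = 14; N(893) = {422, 534, 279, 165, 815, 391, 494, 892, 161, 472, 648, 305, 194, 952}.
N(914) = {279, 717, 815, 951, 130, 494, 161, 697, 648, 194, 517, 952, 208, 846}, |N(914)| = 14.
Vertex 534 has 14 neighbors: 279, 599, 951, 585, 892, 161, 648, 305, 194, 208, 363, 575, 893, 846.
deg(v) = 14 for all v (|V|=29); SR(29,14,6,7) — a Paley graph.
A has 3 distinct eigenvalues ≈ [14.0, 2.193, -3.193].
Lovász (edge-transitive): ϑ = −29·(-sqrt(29)/2 - 1/2)/((14)−(-sqrt(29)/2 - 1/2)) = sqrt(29).
Numerically 5.3851648.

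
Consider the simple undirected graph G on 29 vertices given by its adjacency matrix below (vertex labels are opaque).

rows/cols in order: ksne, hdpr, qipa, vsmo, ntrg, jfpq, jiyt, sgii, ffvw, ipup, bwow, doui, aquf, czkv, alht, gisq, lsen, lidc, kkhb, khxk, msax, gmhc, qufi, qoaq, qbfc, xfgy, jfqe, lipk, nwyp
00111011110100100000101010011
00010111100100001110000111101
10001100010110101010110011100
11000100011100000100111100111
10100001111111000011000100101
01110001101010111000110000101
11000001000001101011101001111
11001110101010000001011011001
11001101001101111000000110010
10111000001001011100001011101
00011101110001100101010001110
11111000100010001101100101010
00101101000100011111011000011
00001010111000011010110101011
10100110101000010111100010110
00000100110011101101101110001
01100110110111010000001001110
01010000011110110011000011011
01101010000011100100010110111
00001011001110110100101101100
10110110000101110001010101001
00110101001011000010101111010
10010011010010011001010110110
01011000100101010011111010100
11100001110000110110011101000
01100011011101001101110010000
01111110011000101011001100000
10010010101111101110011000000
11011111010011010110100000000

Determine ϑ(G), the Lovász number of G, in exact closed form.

Vertex lidc has 14 neighbors: hdpr, vsmo, ipup, bwow, doui, aquf, alht, gisq, kkhb, khxk, qbfc, xfgy, lipk, nwyp.
N(gmhc) = {qipa, vsmo, jfpq, sgii, bwow, aquf, czkv, kkhb, msax, qufi, qoaq, qbfc, xfgy, lipk}, |N(gmhc)| = 14.
N(jfqe) = {hdpr, qipa, vsmo, ntrg, jfpq, jiyt, ipup, bwow, alht, lsen, kkhb, khxk, qufi, qoaq}, |N(jfqe)| = 14.
deg(xfgy) = 14; N(xfgy) = {hdpr, qipa, jiyt, sgii, ipup, bwow, doui, czkv, lsen, lidc, khxk, msax, gmhc, qbfc}.
Every vertex has degree 14 (N=29); SR(29,14,6,7) — a Paley graph.
A has 3 distinct eigenvalues ≈ [14.0, 2.192582, -3.192582].
λ_max=14, λ_min=-sqrt(29)/2 - 1/2; ϑ = −29·λ_min/(λ_max−λ_min) = sqrt(29).
ϑ(G) ≈ 5.385164807.

sqrt(29)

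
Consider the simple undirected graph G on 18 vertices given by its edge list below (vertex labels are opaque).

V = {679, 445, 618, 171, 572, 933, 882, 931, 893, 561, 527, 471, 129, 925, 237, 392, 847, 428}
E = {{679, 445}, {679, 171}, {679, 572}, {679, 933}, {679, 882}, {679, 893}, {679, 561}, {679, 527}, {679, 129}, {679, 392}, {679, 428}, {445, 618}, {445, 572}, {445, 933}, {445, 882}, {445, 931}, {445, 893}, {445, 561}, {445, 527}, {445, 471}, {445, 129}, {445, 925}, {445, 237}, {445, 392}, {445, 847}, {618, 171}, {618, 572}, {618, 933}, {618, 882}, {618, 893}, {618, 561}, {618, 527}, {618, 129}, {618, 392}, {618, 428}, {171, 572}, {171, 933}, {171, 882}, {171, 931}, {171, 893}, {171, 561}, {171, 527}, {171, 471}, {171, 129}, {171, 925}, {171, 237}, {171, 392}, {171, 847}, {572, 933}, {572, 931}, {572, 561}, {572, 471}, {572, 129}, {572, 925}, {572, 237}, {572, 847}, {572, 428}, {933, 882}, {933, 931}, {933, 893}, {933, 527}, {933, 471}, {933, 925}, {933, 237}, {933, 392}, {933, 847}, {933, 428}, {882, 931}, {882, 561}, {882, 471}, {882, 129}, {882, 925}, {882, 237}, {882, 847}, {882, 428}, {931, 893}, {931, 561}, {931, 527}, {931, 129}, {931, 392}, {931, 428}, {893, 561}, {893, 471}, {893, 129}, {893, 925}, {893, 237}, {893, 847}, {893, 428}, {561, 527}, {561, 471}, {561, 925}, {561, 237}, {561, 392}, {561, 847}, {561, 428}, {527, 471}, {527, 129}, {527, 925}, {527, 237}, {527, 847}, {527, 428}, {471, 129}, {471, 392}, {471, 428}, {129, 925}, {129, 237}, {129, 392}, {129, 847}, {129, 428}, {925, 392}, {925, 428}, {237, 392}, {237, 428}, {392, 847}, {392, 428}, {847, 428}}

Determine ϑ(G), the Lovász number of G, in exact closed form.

N(561) = {679, 445, 618, 171, 572, 882, 931, 893, 527, 471, 925, 237, 392, 847, 428}, |N(561)| = 15.
N(471) = {445, 171, 572, 933, 882, 893, 561, 527, 129, 392, 428}, |N(471)| = 11.
deg(893) = 13; N(893) = {679, 445, 618, 171, 933, 931, 561, 471, 129, 925, 237, 847, 428}.
deg(925) = 11; N(925) = {445, 171, 572, 933, 882, 893, 561, 527, 129, 392, 428}.
Complete 4-partite, parts [7, 5, 3, 3]: perfect, ϑ = α = 7.
≈ 7.0000000 (to 7 d.p.).
7 ≤ 7 ≤ 7: collapsed.

7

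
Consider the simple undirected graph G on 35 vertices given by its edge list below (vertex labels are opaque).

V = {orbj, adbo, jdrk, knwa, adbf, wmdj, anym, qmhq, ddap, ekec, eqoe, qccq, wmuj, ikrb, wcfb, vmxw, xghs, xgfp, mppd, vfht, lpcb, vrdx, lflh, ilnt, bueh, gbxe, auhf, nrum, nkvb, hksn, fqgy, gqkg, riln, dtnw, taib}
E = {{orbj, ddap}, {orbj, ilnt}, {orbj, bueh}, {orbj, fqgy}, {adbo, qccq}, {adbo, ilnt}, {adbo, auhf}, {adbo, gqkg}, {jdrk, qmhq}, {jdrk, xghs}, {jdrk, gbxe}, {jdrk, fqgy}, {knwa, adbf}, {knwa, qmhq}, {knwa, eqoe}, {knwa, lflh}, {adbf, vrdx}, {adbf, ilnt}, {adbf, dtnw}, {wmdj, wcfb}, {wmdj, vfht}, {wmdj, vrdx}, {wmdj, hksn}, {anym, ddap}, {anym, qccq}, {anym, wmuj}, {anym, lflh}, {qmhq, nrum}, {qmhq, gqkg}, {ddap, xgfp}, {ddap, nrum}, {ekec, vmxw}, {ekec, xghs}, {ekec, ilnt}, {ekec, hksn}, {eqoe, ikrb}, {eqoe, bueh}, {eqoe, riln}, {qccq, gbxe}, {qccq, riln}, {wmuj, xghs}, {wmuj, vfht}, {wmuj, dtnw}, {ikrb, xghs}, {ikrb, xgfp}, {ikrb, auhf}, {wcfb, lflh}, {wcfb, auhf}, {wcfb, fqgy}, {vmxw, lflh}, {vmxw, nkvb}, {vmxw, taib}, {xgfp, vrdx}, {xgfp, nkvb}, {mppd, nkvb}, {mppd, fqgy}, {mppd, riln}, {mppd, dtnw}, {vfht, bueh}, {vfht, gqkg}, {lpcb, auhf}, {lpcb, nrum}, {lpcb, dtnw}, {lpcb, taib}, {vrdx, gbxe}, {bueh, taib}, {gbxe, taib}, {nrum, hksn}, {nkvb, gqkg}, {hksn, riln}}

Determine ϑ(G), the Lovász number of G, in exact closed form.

15

Vertex auhf has 4 neighbors: adbo, ikrb, wcfb, lpcb.
N(nrum) = {qmhq, ddap, lpcb, hksn}, |N(nrum)| = 4.
Vertex vrdx has 4 neighbors: adbf, wmdj, xgfp, gbxe.
N(taib) = {vmxw, lpcb, bueh, gbxe}, |N(taib)| = 4.
4-regular, N=35; Kneser K(7,3) on C(7,3)=35 vertices.
Distinct eigenvalues (to 4 d.p.): [4.0, 2.0, -1.0, -3.0].
With N=35: ϑ(G) = 35·(-1*(-3))/(4−(-3)) = 15.
= 15.00000… (decimal).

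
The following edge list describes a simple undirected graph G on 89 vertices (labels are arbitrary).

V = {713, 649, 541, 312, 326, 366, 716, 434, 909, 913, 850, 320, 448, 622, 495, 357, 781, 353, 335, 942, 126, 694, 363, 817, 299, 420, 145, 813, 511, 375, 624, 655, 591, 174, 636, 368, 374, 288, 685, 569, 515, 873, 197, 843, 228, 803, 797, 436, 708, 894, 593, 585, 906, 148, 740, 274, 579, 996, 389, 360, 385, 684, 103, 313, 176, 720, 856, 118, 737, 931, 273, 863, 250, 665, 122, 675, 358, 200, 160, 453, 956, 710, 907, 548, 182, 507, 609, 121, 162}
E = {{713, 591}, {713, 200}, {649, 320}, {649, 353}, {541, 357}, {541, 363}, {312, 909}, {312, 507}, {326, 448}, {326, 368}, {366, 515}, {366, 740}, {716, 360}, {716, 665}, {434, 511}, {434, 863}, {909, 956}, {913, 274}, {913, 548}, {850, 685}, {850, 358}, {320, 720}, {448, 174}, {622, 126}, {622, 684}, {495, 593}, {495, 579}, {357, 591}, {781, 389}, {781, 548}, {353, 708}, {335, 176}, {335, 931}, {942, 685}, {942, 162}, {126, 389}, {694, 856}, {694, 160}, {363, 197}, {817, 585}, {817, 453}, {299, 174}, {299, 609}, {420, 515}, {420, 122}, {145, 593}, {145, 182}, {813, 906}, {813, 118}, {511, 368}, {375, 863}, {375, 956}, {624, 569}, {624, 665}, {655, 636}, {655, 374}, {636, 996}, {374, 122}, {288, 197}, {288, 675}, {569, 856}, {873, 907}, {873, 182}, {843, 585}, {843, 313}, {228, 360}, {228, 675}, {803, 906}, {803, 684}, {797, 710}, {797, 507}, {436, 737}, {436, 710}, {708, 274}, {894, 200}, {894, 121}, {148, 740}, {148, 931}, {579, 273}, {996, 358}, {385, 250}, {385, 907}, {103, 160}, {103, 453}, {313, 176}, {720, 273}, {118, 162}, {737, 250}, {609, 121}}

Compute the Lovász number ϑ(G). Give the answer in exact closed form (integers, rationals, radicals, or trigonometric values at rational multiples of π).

Vertex 121 has 2 neighbors: 894, 609.
N(624) = {569, 665}, |N(624)| = 2.
N(363) = {541, 197}, |N(363)| = 2.
N(335) = {176, 931}, |N(335)| = 2.
Regular of degree 2 on 89 vertices: this is C_{89}, the 89-cycle.
spec(A) ≈ [2.0, 1.995, 1.98, 1.955, 1.921, 1.877, 1.823, 1.761, 1.689, 1.61, 1.522, 1.427, 1.324, 1.215, 1.1, 0.98, 0.854, 0.724, 0.591, 0.455, 0.316, 0.176, 0.035, -0.106, -0.246, -0.386, -0.523, -0.658, -0.79, -0.917, -1.04, -1.158, -1.27, -1.376, -1.475, -1.567, -1.651, -1.726, -1.793, -1.851, -1.9, -1.939, -1.969, -1.989, -1.999] (distinct, 3 d.p.).
λ_max=2, λ_min=-2*cos(pi/89); ϑ = −89·λ_min/(λ_max−λ_min) = 89*cos(pi/89)/(cos(pi/89) + 1).
≈ 44.486135317 (to 9 d.p.).
44 ≤ 89*cos(pi/89)/(cos(pi/89) + 1) ≤ 45: both strict.

89*cos(pi/89)/(cos(pi/89) + 1)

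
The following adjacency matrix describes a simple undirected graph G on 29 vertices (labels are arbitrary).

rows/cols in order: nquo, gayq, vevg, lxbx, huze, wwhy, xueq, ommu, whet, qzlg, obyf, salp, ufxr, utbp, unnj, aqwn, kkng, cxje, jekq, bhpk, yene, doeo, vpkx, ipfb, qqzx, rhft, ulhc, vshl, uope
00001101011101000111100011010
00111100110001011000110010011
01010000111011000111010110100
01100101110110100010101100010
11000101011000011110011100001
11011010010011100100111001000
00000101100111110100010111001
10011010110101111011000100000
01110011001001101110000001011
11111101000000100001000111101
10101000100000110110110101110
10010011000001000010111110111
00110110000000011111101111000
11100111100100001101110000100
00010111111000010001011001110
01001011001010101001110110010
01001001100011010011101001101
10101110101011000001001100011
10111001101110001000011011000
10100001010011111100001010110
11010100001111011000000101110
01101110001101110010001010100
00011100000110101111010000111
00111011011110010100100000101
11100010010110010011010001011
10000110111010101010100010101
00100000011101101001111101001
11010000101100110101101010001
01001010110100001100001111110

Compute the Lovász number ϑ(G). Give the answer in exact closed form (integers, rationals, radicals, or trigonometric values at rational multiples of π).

N(bhpk) = {nquo, vevg, ommu, qzlg, ufxr, utbp, unnj, aqwn, kkng, cxje, vpkx, qqzx, ulhc, vshl}, |N(bhpk)| = 14.
N(obyf) = {nquo, vevg, huze, whet, unnj, aqwn, cxje, jekq, yene, doeo, ipfb, rhft, ulhc, vshl}, |N(obyf)| = 14.
Vertex ufxr has 14 neighbors: vevg, lxbx, wwhy, xueq, aqwn, kkng, cxje, jekq, bhpk, yene, vpkx, ipfb, qqzx, rhft.
Vertex cxje has 14 neighbors: nquo, vevg, huze, wwhy, xueq, whet, obyf, ufxr, utbp, bhpk, vpkx, ipfb, vshl, uope.
G on 29 vertices is 14-regular; SR(29,14,6,7) — a Paley graph.
The 3 distinct eigenvalues: [14.0, 2.192582, -3.192582].
Lovász: ϑ = −29(-sqrt(29)/2 - 1/2)/(14+-(-sqrt(29)/2 - 1/2)) = sqrt(29).
ϑ(G) ≈ 5.385165.

sqrt(29)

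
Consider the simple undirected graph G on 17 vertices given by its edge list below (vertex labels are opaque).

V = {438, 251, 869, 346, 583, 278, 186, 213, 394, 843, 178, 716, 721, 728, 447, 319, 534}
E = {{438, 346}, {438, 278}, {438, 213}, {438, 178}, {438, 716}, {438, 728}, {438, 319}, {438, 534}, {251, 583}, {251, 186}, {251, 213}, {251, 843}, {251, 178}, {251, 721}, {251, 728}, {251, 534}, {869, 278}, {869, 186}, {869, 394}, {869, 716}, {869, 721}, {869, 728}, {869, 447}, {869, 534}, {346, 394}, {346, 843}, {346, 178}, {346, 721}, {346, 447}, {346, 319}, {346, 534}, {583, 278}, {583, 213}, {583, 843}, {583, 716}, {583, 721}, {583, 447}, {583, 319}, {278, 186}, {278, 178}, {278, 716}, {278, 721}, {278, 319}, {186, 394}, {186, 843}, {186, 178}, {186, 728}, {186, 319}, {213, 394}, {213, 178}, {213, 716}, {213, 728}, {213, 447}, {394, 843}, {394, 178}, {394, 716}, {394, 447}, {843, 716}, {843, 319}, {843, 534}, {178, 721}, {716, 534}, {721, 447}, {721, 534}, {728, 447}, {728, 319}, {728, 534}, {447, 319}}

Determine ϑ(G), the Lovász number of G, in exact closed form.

sqrt(17)

N(178) = {438, 251, 346, 278, 186, 213, 394, 721}, |N(178)| = 8.
N(346) = {438, 394, 843, 178, 721, 447, 319, 534}, |N(346)| = 8.
N(721) = {251, 869, 346, 583, 278, 178, 447, 534}, |N(721)| = 8.
Vertex 251 has 8 neighbors: 583, 186, 213, 843, 178, 721, 728, 534.
8-regular, N=17; SR(17,8,3,4) — a Paley graph.
A has 3 distinct eigenvalues ≈ [8.0, 1.561553, -2.561553].
With N=17: ϑ(G) = 17·(-(-sqrt(17)/2 - 1/2))/(8−(-sqrt(17)/2 - 1/2)) = sqrt(17).
Numerically 4.123105626.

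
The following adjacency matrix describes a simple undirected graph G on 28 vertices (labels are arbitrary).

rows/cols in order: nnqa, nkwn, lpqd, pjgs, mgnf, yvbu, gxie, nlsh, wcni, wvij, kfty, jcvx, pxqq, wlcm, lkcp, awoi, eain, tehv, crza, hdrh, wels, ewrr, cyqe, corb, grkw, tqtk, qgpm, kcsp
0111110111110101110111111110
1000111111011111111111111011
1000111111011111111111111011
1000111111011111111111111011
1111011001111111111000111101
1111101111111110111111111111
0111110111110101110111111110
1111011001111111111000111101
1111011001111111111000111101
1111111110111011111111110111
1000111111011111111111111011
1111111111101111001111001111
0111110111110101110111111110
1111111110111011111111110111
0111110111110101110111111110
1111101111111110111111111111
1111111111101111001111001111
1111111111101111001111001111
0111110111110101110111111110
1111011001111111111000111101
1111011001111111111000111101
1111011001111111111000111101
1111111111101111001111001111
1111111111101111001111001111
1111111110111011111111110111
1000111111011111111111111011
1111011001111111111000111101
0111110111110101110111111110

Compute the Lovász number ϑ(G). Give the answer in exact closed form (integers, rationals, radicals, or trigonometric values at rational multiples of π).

7

N(mgnf) = {nnqa, nkwn, lpqd, pjgs, yvbu, gxie, wvij, kfty, jcvx, pxqq, wlcm, lkcp, awoi, eain, tehv, crza, cyqe, corb, grkw, tqtk, kcsp}, |N(mgnf)| = 21.
deg(nlsh) = 21; N(nlsh) = {nnqa, nkwn, lpqd, pjgs, yvbu, gxie, wvij, kfty, jcvx, pxqq, wlcm, lkcp, awoi, eain, tehv, crza, cyqe, corb, grkw, tqtk, kcsp}.
Vertex tqtk has 23 neighbors: nnqa, mgnf, yvbu, gxie, nlsh, wcni, wvij, jcvx, pxqq, wlcm, lkcp, awoi, eain, tehv, crza, hdrh, wels, ewrr, cyqe, corb, grkw, qgpm, kcsp.
Vertex crza has 22 neighbors: nkwn, lpqd, pjgs, mgnf, yvbu, nlsh, wcni, wvij, kfty, jcvx, wlcm, awoi, eain, tehv, hdrh, wels, ewrr, cyqe, corb, grkw, tqtk, qgpm.
Complete multipartite on [7, 6, 5, 5, 3, 2]: sandwich collapses at ϑ=7.
ϑ(G) ≈ 7.0000.
7 ≤ 7 ≤ 7: collapsed.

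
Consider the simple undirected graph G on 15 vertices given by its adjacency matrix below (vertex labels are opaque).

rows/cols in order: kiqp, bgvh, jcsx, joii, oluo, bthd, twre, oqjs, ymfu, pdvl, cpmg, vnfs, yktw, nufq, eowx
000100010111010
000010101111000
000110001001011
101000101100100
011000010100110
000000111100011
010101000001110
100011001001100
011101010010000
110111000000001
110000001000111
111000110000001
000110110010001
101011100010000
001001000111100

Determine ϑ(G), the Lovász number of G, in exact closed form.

5

N(cpmg) = {kiqp, bgvh, ymfu, yktw, nufq, eowx}, |N(cpmg)| = 6.
Vertex kiqp has 6 neighbors: joii, oqjs, pdvl, cpmg, vnfs, nufq.
N(bthd) = {twre, oqjs, ymfu, pdvl, nufq, eowx}, |N(bthd)| = 6.
Vertex oluo has 6 neighbors: bgvh, jcsx, oqjs, pdvl, yktw, nufq.
6-regular, N=15; Kneser-type, 2-subsets of [6].
Distinct eigenvalues (to 6 d.p.): [6.0, 1.0, -3.0].
Lovász: ϑ = −15(-3)/(6+-1*(-3)) = 5.
ϑ(G) ≈ 5.0000000.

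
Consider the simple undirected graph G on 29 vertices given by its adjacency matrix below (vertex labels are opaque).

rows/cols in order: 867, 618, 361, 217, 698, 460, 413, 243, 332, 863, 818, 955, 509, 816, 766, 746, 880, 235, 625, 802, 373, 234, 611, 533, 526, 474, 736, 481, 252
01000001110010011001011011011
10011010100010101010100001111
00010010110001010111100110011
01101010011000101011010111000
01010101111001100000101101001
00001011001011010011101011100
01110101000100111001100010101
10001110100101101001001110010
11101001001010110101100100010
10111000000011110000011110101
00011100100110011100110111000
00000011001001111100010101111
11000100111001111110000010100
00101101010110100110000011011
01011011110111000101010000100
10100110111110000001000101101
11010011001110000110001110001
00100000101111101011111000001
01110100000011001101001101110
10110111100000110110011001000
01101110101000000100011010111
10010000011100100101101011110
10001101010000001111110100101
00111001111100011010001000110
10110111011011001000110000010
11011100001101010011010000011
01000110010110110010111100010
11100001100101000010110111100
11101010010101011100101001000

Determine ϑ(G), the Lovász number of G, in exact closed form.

N(252) = {867, 618, 361, 698, 413, 863, 955, 816, 746, 880, 235, 373, 611, 474}, |N(252)| = 14.
deg(863) = 14; N(863) = {867, 361, 217, 698, 509, 816, 766, 746, 234, 611, 533, 526, 736, 252}.
deg(611) = 14; N(611) = {867, 698, 460, 243, 863, 880, 235, 625, 802, 373, 234, 533, 736, 252}.
Vertex 243 has 14 neighbors: 867, 698, 460, 413, 332, 955, 816, 766, 880, 802, 611, 533, 526, 481.
Regular of degree 14 on 29 vertices: SR(29,14,6,7) — a Paley graph.
spec(A) ≈ [14.0, 2.192582, -3.192582] (distinct, 6 d.p.).
−29·(-sqrt(29)/2 - 1/2) / ((14)−(-sqrt(29)/2 - 1/2)) = sqrt(29) = ϑ(G).
≈ 5.38516 (to 5 d.p.).

sqrt(29)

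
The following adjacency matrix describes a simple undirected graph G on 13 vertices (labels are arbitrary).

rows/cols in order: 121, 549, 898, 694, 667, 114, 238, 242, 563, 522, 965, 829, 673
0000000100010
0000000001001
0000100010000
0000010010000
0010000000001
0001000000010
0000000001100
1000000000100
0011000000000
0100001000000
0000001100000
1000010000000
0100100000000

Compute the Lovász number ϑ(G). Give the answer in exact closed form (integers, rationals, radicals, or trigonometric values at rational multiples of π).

13*cos(pi/13)/(cos(pi/13) + 1)

Vertex 829 has 2 neighbors: 121, 114.
deg(121) = 2; N(121) = {242, 829}.
N(522) = {549, 238}, |N(522)| = 2.
N(673) = {549, 667}, |N(673)| = 2.
deg(v) = 2 for all v (|V|=13); the odd cycle C_{13}.
spec(A) ≈ [2.0, 1.7709, 1.1361, 0.2411, -0.7092, -1.497, -1.9419] (distinct, 4 d.p.).
With N=13: ϑ(G) = 13·(-(-1)*2*cos(pi/13))/(2−(-2*cos(pi/13))) = 13*cos(pi/13)/(cos(pi/13) + 1).
≈ 6.40417 (to 5 d.p.).
Lovász sandwich 6 ≤ 13*cos(pi/13)/(cos(pi/13) + 1) ≤ 7: both strict.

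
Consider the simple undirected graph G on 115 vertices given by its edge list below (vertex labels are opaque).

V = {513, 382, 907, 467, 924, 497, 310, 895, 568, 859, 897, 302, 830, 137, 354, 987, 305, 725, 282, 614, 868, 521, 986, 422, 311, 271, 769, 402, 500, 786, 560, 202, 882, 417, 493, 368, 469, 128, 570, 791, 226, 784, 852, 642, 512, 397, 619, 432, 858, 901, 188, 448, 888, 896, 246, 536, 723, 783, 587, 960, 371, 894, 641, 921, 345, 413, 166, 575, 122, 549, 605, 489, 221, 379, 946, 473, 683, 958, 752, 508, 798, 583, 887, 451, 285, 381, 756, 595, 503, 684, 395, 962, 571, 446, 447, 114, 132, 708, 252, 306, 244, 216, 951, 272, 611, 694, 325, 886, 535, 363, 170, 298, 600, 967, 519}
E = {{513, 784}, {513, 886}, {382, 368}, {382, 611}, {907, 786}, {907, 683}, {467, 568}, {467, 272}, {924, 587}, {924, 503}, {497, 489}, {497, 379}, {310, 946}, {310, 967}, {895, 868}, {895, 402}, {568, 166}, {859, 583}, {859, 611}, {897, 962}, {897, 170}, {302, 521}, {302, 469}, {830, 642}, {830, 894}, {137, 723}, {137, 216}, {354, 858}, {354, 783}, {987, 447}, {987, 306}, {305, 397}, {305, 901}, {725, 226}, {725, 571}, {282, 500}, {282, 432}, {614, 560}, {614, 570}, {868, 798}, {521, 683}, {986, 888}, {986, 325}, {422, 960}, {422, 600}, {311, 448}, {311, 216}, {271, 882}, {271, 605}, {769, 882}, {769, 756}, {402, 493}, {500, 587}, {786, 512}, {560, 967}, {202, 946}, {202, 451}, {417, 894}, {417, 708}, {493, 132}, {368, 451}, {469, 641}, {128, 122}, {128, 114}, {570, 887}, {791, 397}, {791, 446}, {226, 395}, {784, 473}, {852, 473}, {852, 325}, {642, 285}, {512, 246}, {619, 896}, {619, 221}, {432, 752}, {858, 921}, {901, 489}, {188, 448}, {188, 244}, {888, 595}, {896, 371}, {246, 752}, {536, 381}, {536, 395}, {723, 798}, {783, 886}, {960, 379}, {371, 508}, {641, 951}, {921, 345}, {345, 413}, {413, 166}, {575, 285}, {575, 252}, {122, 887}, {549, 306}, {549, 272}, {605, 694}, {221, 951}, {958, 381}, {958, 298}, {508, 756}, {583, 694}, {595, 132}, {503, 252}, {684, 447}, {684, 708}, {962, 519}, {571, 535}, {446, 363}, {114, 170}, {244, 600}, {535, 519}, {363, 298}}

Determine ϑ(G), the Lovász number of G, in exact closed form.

Vertex 285 has 2 neighbors: 642, 575.
N(310) = {946, 967}, |N(310)| = 2.
N(417) = {894, 708}, |N(417)| = 2.
deg(448) = 2; N(448) = {311, 188}.
Every vertex has degree 2 (N=115); this is C_{115}, the 115-cycle.
spec(A) ≈ [2.0, 1.997, 1.9881, 1.9732, 1.9524, 1.9258, 1.8935, 1.8555, 1.812, 1.763, 1.7088, 1.6495, 1.5853, 1.5164, 1.4429, 1.3651, 1.2832, 1.1976, 1.1083, 1.0157, 0.9201, 0.8218, 0.721, 0.618, 0.5132, 0.4069, 0.2994, 0.1909, 0.0819, -0.0273, -0.1365, -0.2452, -0.3533, -0.4602, -0.5658, -0.6698, -0.7717, -0.8713, -0.9683, -1.0624, -1.1534, -1.2409, -1.3247, -1.4045, -1.4802, -1.5514, -1.618, -1.6798, -1.7366, -1.7882, -1.8344, -1.8752, -1.9104, -1.9399, -1.9635, -1.9814, -1.9933, -1.9993] (distinct, 4 d.p.).
With N=115: ϑ(G) = 115·(-(-1)*2*cos(pi/115))/(2−(-2*cos(pi/115))) = 115*cos(pi/115)/(cos(pi/115) + 1).
Numerically 57.48927083.
Lovász sandwich 57 ≤ 115*cos(pi/115)/(cos(pi/115) + 1) ≤ 58: both strict.

115*cos(pi/115)/(cos(pi/115) + 1)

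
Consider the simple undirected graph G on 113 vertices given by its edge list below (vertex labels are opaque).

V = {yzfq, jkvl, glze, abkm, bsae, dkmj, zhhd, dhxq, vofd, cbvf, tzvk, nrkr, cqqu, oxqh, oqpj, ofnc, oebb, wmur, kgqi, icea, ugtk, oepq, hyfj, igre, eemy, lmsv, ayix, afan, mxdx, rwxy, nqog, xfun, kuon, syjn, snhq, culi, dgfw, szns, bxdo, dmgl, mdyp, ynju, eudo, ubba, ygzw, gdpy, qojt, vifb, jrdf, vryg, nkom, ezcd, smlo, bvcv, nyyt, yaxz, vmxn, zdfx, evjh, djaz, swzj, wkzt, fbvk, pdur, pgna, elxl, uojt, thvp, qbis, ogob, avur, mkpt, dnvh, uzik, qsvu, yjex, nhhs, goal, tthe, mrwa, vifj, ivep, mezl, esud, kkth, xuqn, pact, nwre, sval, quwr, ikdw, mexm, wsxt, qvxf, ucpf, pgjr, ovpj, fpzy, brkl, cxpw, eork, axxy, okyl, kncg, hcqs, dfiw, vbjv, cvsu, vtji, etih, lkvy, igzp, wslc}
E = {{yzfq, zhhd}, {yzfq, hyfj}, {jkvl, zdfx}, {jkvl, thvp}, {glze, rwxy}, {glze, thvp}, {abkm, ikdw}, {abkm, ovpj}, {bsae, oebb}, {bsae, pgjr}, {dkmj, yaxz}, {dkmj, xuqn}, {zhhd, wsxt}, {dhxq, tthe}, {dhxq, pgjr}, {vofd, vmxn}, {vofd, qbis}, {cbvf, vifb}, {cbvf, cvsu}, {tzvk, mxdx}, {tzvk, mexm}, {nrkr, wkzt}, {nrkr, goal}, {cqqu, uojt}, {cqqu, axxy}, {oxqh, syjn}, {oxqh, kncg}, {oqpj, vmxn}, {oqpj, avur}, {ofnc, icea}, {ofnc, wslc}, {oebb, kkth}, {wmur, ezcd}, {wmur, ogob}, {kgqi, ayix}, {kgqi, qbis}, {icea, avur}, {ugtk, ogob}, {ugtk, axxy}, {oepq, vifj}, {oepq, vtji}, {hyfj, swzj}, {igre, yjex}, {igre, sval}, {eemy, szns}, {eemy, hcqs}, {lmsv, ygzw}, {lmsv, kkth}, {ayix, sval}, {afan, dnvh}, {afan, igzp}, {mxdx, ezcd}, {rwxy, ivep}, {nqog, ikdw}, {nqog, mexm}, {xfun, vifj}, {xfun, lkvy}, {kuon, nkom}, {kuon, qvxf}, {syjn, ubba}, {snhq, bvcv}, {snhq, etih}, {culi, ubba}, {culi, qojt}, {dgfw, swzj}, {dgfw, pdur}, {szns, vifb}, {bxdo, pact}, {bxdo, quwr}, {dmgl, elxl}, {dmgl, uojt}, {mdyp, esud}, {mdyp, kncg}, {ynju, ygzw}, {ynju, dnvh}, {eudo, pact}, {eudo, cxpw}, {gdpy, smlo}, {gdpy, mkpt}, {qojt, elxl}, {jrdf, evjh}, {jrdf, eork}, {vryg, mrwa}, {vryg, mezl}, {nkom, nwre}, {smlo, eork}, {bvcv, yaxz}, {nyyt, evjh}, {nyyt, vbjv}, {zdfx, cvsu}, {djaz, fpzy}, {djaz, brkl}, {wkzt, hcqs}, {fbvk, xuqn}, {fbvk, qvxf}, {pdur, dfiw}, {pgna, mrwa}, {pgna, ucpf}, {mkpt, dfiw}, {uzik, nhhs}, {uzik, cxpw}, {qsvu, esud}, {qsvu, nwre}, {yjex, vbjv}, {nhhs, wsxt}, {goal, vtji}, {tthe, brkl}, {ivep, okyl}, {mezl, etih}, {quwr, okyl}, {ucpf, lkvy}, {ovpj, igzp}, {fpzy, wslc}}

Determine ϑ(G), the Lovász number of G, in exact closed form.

N(swzj) = {hyfj, dgfw}, |N(swzj)| = 2.
Vertex smlo has 2 neighbors: gdpy, eork.
deg(kuon) = 2; N(kuon) = {nkom, qvxf}.
N(hcqs) = {eemy, wkzt}, |N(hcqs)| = 2.
113-vertex 2-regular graph: a single 113-cycle (edge-transitive).
A has 57 distinct eigenvalues ≈ [2.0, 1.997, 1.988, 1.972, 1.951, 1.923, 1.89, 1.85, 1.805, 1.755, 1.699, 1.637, 1.571, 1.5, 1.424, 1.344, 1.259, 1.171, 1.079, 0.984, 0.886, 0.785, 0.681, 0.576, 0.468, 0.359, 0.25, 0.139, 0.028, -0.083, -0.194, -0.305, -0.414, -0.522, -0.629, -0.733, -0.835, -0.935, -1.032, -1.126, -1.216, -1.302, -1.384, -1.462, -1.536, -1.605, -1.669, -1.727, -1.781, -1.829, -1.871, -1.907, -1.938, -1.962, -1.981, -1.993, -1.999].
With N=113: ϑ(G) = 113·(-(-1)*2*cos(pi/113))/(2−(-2*cos(pi/113))) = 113*cos(pi/113)/(cos(pi/113) + 1).
ϑ(G) ≈ 56.4890809.
Lovász sandwich 56 ≤ 113*cos(pi/113)/(cos(pi/113) + 1) ≤ 57: both strict.

113*cos(pi/113)/(cos(pi/113) + 1)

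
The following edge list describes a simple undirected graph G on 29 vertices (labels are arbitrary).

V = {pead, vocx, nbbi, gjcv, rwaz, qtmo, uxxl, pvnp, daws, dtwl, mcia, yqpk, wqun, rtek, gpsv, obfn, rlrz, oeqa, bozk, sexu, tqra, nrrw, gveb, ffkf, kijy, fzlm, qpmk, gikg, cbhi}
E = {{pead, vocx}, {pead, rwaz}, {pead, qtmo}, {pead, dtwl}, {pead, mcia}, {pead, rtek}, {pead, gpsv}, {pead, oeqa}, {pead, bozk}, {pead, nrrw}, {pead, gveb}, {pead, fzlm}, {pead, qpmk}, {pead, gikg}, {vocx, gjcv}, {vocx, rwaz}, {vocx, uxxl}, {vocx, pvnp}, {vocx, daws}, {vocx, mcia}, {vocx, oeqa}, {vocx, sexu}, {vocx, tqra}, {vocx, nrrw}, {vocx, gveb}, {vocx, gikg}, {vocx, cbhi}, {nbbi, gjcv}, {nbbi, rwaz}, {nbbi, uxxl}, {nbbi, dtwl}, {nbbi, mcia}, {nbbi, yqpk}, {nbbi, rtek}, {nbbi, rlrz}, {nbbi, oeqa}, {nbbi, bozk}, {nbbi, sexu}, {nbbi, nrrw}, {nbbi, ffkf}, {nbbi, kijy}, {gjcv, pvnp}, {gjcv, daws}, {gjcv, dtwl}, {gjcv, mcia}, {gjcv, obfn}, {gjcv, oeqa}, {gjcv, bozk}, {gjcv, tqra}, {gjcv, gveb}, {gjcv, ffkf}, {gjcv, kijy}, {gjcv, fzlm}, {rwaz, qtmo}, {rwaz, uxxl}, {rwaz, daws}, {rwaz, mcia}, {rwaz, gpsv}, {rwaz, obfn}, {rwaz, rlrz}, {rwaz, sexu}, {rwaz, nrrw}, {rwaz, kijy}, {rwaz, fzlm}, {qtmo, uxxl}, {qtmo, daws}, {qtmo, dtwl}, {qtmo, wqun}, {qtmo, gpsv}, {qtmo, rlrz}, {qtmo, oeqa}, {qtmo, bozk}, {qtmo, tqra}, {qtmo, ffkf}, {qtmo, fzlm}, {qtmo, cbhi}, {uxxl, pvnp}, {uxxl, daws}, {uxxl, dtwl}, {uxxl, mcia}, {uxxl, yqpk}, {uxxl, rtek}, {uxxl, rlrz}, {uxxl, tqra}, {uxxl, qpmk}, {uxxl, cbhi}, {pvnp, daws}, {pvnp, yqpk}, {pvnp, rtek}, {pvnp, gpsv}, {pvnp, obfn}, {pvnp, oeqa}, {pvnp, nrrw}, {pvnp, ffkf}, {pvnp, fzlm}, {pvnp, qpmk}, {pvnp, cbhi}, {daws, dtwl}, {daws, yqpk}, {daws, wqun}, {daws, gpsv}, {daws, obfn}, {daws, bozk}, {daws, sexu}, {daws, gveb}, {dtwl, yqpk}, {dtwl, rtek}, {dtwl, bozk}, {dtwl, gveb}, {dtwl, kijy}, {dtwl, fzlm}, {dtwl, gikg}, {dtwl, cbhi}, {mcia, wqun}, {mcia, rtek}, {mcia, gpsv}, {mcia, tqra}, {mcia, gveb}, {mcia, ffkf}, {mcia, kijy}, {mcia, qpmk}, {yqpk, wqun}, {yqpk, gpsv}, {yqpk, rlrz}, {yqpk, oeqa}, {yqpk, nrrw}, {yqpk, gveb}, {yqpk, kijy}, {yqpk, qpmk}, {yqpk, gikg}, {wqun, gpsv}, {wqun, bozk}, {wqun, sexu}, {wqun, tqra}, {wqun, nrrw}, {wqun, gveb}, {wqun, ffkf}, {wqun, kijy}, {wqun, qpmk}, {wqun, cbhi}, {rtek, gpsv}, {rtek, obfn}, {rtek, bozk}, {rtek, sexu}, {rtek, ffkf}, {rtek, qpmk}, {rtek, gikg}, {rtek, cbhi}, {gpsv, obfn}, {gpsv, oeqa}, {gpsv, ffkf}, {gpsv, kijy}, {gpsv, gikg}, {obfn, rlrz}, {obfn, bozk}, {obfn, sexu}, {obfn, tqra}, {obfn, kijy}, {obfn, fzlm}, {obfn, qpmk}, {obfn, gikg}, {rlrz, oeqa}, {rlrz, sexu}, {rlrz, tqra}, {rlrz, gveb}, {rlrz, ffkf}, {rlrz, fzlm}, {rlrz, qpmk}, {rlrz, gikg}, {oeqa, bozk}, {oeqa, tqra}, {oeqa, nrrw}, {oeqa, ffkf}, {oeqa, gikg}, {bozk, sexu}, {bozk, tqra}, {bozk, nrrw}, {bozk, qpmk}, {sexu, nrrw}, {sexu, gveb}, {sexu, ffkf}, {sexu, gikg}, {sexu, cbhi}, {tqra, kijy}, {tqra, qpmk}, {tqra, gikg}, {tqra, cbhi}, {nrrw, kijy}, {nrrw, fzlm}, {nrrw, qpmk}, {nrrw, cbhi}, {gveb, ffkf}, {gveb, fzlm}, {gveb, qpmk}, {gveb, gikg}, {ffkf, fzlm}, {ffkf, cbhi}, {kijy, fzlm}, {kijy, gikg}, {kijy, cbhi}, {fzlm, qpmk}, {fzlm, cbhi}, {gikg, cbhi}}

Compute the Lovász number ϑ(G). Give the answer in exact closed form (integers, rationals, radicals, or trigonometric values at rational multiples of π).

deg(pvnp) = 14; N(pvnp) = {vocx, gjcv, uxxl, daws, yqpk, rtek, gpsv, obfn, oeqa, nrrw, ffkf, fzlm, qpmk, cbhi}.
deg(kijy) = 14; N(kijy) = {nbbi, gjcv, rwaz, dtwl, mcia, yqpk, wqun, gpsv, obfn, tqra, nrrw, fzlm, gikg, cbhi}.
deg(gpsv) = 14; N(gpsv) = {pead, rwaz, qtmo, pvnp, daws, mcia, yqpk, wqun, rtek, obfn, oeqa, ffkf, kijy, gikg}.
deg(tqra) = 14; N(tqra) = {vocx, gjcv, qtmo, uxxl, mcia, wqun, obfn, rlrz, oeqa, bozk, kijy, qpmk, gikg, cbhi}.
Every vertex has degree 14 (N=29); SR(29,14,6,7) — a Paley graph.
Distinct eigenvalues (to 4 d.p.): [14.0, 2.1926, -3.1926].
Lovász: ϑ = −29(-sqrt(29)/2 - 1/2)/(14+-(-sqrt(29)/2 - 1/2)) = sqrt(29).
ϑ(G) ≈ 5.385164807.

sqrt(29)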